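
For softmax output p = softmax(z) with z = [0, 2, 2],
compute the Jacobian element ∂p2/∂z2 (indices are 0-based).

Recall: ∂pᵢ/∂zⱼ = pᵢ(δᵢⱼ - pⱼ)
∂p2/∂z2 = 0.249

p = softmax(z) = [0.06338, 0.4683, 0.4683]
p2 = 0.4683

∂p2/∂z2 = p2(1 - p2) = 0.4683 × (1 - 0.4683) = 0.249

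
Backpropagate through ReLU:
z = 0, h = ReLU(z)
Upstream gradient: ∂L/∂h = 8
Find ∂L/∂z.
∂L/∂z = 0

h = ReLU(0) = 0
At z = 0: ∂h/∂z = 0 (by convention)
∂L/∂z = ∂L/∂h · ∂h/∂z = 8 × 0 = 0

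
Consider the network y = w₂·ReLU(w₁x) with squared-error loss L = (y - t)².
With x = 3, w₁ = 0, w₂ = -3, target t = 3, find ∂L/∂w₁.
∂L/∂w₁ = 0

Forward pass:
z = w₁x = 0×3 = 0
h = ReLU(0) = 0
y = w₂h = -3×0 = 0

Backward pass:
∂L/∂y = 2(y - t) = 2(0 - 3) = -6
∂y/∂h = w₂ = -3
∂h/∂z = 0 (ReLU derivative)
∂z/∂w₁ = x = 3

∂L/∂w₁ = -6 × -3 × 0 × 3 = 0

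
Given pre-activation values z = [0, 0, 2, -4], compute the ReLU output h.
h = [0, 0, 2, 0]

ReLU applied element-wise: max(0,0)=0, max(0,0)=0, max(0,2)=2, max(0,-4)=0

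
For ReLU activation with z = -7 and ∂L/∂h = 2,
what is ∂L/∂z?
∂L/∂z = 0

h = ReLU(-7) = 0
Since z < 0: ∂h/∂z = 0
∂L/∂z = ∂L/∂h · ∂h/∂z = 2 × 0 = 0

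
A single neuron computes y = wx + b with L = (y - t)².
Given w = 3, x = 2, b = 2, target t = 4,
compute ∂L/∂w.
∂L/∂w = 16

y = wx + b = (3)(2) + 2 = 8
∂L/∂y = 2(y - t) = 2(8 - 4) = 8
∂y/∂w = x = 2
∂L/∂w = ∂L/∂y · ∂y/∂w = 8 × 2 = 16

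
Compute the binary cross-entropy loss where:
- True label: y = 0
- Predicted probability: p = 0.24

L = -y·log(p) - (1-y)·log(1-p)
L = 0.2744

L = -0·log(0.24) - 1·log(0.76) = -log(0.76) = 0.2744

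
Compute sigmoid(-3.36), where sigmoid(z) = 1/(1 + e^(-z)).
0.03357

sigmoid(-3.36) = 1/(1 + e^(3.36)) = 1/(1 + 28.79) = 0.03357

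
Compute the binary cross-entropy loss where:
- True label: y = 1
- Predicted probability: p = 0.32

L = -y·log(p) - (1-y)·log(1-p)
L = 1.139

L = -1·log(0.32) - 0·log(0.68) = -log(0.32) = 1.139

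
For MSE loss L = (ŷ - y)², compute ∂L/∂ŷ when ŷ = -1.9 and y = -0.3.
∂L/∂ŷ = -3.2

∂L/∂ŷ = 2(ŷ - y) = 2(-1.9 - -0.3) = 2(-1.6) = -3.2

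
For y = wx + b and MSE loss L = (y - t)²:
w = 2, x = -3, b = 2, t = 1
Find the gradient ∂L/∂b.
∂L/∂b = -10

y = wx + b = (2)(-3) + 2 = -4
∂L/∂y = 2(y - t) = 2(-4 - 1) = -10
∂y/∂b = 1
∂L/∂b = ∂L/∂y · ∂y/∂b = -10 × 1 = -10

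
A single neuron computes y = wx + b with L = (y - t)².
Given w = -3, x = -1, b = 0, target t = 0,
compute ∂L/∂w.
∂L/∂w = -6

y = wx + b = (-3)(-1) + 0 = 3
∂L/∂y = 2(y - t) = 2(3 - 0) = 6
∂y/∂w = x = -1
∂L/∂w = ∂L/∂y · ∂y/∂w = 6 × -1 = -6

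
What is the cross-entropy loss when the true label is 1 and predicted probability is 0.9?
L = 0.1054

L = -1·log(0.9) - 0·log(0.1) = -log(0.9) = 0.1054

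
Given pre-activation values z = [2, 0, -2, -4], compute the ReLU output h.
h = [2, 0, 0, 0]

ReLU applied element-wise: max(0,2)=2, max(0,0)=0, max(0,-2)=0, max(0,-4)=0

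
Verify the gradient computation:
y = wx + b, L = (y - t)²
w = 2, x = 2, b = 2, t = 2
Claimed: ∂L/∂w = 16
Correct

y = (2)(2) + 2 = 6
∂L/∂y = 2(y - t) = 2(6 - 2) = 8
∂y/∂w = x = 2
∂L/∂w = 8 × 2 = 16

Claimed value: 16
Correct: The correct gradient is 16.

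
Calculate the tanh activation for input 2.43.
0.9846

tanh(2.43) = (e^(2.43) - e^(-2.43))/(e^(2.43) + e^(-2.43)) = 0.9846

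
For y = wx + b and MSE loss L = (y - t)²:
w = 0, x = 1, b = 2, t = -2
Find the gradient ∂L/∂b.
∂L/∂b = 8

y = wx + b = (0)(1) + 2 = 2
∂L/∂y = 2(y - t) = 2(2 - -2) = 8
∂y/∂b = 1
∂L/∂b = ∂L/∂y · ∂y/∂b = 8 × 1 = 8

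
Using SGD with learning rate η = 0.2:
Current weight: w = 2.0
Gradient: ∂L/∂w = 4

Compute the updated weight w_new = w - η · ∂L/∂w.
w_new = 1.2

w_new = w - η·∂L/∂w = 2.0 - 0.2×(4) = 2.0 - (0.8) = 1.2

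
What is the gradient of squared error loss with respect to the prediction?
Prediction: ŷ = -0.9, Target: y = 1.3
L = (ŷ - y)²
∂L/∂ŷ = -4.4

∂L/∂ŷ = 2(ŷ - y) = 2(-0.9 - 1.3) = 2(-2.2) = -4.4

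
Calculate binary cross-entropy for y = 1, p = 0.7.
L = 0.3567

L = -1·log(0.7) - 0·log(0.3) = -log(0.7) = 0.3567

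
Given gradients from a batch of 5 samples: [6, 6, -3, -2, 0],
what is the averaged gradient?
Average gradient = 1.4

Average = (1/5)(6 + 6 + -3 + -2 + 0) = 7/5 = 1.4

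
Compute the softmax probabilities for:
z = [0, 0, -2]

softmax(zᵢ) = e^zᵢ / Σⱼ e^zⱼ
p = [0.4683, 0.4683, 0.0634]

exp(z) = [1, 1, 0.1353]
Sum = 2.135
p = [0.4683, 0.4683, 0.0634]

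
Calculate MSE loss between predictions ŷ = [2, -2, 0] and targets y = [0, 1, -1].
MSE = 4.667

MSE = (1/3)((2-0)² + (-2-1)² + (0--1)²) = (1/3)(4 + 9 + 1) = 4.667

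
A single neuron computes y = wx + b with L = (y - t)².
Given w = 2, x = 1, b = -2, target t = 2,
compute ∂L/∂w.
∂L/∂w = -4

y = wx + b = (2)(1) + -2 = 0
∂L/∂y = 2(y - t) = 2(0 - 2) = -4
∂y/∂w = x = 1
∂L/∂w = ∂L/∂y · ∂y/∂w = -4 × 1 = -4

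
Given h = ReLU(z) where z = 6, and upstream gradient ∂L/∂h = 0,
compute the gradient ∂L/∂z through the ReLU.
∂L/∂z = 0

h = ReLU(6) = 6
Since z > 0: ∂h/∂z = 1
∂L/∂z = ∂L/∂h · ∂h/∂z = 0 × 1 = 0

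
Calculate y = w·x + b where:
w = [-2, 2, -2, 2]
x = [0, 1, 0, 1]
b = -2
y = 2

y = (-2)(0) + (2)(1) + (-2)(0) + (2)(1) + -2 = 2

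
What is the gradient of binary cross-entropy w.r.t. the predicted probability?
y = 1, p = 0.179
∂L/∂p = -5.587

∂L/∂p = -y/p + (1-y)/(1-p) = -1/0.179 + 0 = -5.587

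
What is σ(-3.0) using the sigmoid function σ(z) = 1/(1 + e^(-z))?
0.04743

sigmoid(-3.0) = 1/(1 + e^(3.0)) = 1/(1 + 20.09) = 0.04743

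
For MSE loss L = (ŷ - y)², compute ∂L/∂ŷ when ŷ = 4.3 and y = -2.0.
∂L/∂ŷ = 12.6

∂L/∂ŷ = 2(ŷ - y) = 2(4.3 - -2.0) = 2(6.3) = 12.6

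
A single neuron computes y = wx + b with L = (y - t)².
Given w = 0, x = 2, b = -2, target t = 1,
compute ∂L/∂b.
∂L/∂b = -6

y = wx + b = (0)(2) + -2 = -2
∂L/∂y = 2(y - t) = 2(-2 - 1) = -6
∂y/∂b = 1
∂L/∂b = ∂L/∂y · ∂y/∂b = -6 × 1 = -6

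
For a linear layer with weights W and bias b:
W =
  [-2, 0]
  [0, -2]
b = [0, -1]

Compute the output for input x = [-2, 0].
y = [4, -1]

Wx = [-2×-2 + 0×0, 0×-2 + -2×0]
   = [4, 0]
y = Wx + b = [4 + 0, 0 + -1] = [4, -1]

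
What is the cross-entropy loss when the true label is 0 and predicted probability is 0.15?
L = 0.1625

L = -0·log(0.15) - 1·log(0.85) = -log(0.85) = 0.1625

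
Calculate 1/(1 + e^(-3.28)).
0.9637

sigmoid(3.28) = 1/(1 + e^(-3.28)) = 1/(1 + 0.03763) = 0.9637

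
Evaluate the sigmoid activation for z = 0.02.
0.505

sigmoid(0.02) = 1/(1 + e^(-0.02)) = 1/(1 + 0.9802) = 0.505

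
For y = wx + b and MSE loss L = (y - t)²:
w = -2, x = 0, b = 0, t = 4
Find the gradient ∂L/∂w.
∂L/∂w = 0

y = wx + b = (-2)(0) + 0 = 0
∂L/∂y = 2(y - t) = 2(0 - 4) = -8
∂y/∂w = x = 0
∂L/∂w = ∂L/∂y · ∂y/∂w = -8 × 0 = 0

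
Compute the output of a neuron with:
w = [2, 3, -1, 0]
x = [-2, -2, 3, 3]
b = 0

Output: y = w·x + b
y = -13

y = (2)(-2) + (3)(-2) + (-1)(3) + (0)(3) + 0 = -13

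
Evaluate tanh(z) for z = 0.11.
0.1096

tanh(0.11) = (e^(0.11) - e^(-0.11))/(e^(0.11) + e^(-0.11)) = 0.1096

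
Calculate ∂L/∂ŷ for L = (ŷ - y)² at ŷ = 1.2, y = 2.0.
∂L/∂ŷ = -1.6

∂L/∂ŷ = 2(ŷ - y) = 2(1.2 - 2.0) = 2(-0.8) = -1.6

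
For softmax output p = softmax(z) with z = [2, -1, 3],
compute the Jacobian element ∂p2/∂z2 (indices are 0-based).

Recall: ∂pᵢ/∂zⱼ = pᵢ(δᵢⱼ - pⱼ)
∂p2/∂z2 = 0.201

p = softmax(z) = [0.2654, 0.01321, 0.7214]
p2 = 0.7214

∂p2/∂z2 = p2(1 - p2) = 0.7214 × (1 - 0.7214) = 0.201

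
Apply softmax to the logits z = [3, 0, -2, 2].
p = [0.702, 0.035, 0.0047, 0.2583]

exp(z) = [20.09, 1, 0.1353, 7.389]
Sum = 28.61
p = [0.702, 0.035, 0.0047, 0.2583]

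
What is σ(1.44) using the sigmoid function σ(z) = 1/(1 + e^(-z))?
0.8085

sigmoid(1.44) = 1/(1 + e^(-1.44)) = 1/(1 + 0.2369) = 0.8085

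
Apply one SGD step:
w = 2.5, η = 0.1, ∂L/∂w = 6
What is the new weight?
w_new = 1.9

w_new = w - η·∂L/∂w = 2.5 - 0.1×(6) = 2.5 - (0.6) = 1.9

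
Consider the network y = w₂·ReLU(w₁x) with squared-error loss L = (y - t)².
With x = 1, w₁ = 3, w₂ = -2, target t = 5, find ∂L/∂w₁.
∂L/∂w₁ = 44

Forward pass:
z = w₁x = 3×1 = 3
h = ReLU(3) = 3
y = w₂h = -2×3 = -6

Backward pass:
∂L/∂y = 2(y - t) = 2(-6 - 5) = -22
∂y/∂h = w₂ = -2
∂h/∂z = 1 (ReLU derivative)
∂z/∂w₁ = x = 1

∂L/∂w₁ = -22 × -2 × 1 × 1 = 44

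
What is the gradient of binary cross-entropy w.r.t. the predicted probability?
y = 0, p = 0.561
∂L/∂p = 2.278

∂L/∂p = -y/p + (1-y)/(1-p) = 0 + 1/0.439 = 2.278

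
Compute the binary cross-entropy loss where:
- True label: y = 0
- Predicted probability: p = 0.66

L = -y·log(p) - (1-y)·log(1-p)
L = 1.079

L = -0·log(0.66) - 1·log(0.34) = -log(0.34) = 1.079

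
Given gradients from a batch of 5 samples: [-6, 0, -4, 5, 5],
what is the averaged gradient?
Average gradient = 0

Average = (1/5)(-6 + 0 + -4 + 5 + 5) = 0/5 = 0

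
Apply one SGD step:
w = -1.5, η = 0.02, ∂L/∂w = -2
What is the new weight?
w_new = -1.46

w_new = w - η·∂L/∂w = -1.5 - 0.02×(-2) = -1.5 - (-0.04) = -1.46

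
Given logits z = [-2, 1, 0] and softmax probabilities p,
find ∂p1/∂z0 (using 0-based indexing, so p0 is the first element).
∂p1/∂z0 = -0.02477

p = softmax(z) = [0.03512, 0.7054, 0.2595]
p1 = 0.7054, p0 = 0.03512

∂p1/∂z0 = -p1 × p0 = -0.7054 × 0.03512 = -0.02477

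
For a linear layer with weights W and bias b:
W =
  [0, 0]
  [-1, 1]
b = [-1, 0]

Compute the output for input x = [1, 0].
y = [-1, -1]

Wx = [0×1 + 0×0, -1×1 + 1×0]
   = [0, -1]
y = Wx + b = [0 + -1, -1 + 0] = [-1, -1]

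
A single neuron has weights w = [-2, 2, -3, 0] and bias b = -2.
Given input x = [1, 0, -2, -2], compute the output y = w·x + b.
y = 2

y = (-2)(1) + (2)(0) + (-3)(-2) + (0)(-2) + -2 = 2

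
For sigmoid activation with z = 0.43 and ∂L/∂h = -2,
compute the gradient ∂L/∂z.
∂L/∂z = -0.4776

σ(0.43) = 0.6059
σ'(0.43) = σ(0.43)(1 - σ(0.43)) = 0.6059 × 0.3941 = 0.2388
∂L/∂z = ∂L/∂h · σ'(z) = -2 × 0.2388 = -0.4776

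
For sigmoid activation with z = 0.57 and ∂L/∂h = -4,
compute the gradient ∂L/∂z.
∂L/∂z = -0.923

σ(0.57) = 0.6388
σ'(0.57) = σ(0.57)(1 - σ(0.57)) = 0.6388 × 0.3612 = 0.2307
∂L/∂z = ∂L/∂h · σ'(z) = -4 × 0.2307 = -0.923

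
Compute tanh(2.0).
0.964

tanh(2.0) = (e^(2.0) - e^(-2.0))/(e^(2.0) + e^(-2.0)) = 0.964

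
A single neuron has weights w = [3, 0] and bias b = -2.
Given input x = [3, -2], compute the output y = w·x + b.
y = 7

y = (3)(3) + (0)(-2) + -2 = 7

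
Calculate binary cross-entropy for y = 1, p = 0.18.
L = 1.715

L = -1·log(0.18) - 0·log(0.82) = -log(0.18) = 1.715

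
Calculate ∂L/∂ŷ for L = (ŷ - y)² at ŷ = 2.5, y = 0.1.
∂L/∂ŷ = 4.8

∂L/∂ŷ = 2(ŷ - y) = 2(2.5 - 0.1) = 2(2.4) = 4.8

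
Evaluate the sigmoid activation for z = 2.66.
0.9346

sigmoid(2.66) = 1/(1 + e^(-2.66)) = 1/(1 + 0.06995) = 0.9346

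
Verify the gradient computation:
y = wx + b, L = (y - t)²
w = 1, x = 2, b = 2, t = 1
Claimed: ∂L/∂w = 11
Incorrect

y = (1)(2) + 2 = 4
∂L/∂y = 2(y - t) = 2(4 - 1) = 6
∂y/∂w = x = 2
∂L/∂w = 6 × 2 = 12

Claimed value: 11
Incorrect: The correct gradient is 12.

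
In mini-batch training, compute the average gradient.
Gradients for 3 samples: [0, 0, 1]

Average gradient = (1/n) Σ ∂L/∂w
Average gradient = 0.3333

Average = (1/3)(0 + 0 + 1) = 1/3 = 0.3333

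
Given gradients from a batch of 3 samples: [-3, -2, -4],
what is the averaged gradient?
Average gradient = -3

Average = (1/3)(-3 + -2 + -4) = -9/3 = -3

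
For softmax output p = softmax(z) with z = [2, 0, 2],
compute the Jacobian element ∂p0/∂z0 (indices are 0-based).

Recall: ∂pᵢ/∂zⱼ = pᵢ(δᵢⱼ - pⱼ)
∂p0/∂z0 = 0.249

p = softmax(z) = [0.4683, 0.06338, 0.4683]
p0 = 0.4683

∂p0/∂z0 = p0(1 - p0) = 0.4683 × (1 - 0.4683) = 0.249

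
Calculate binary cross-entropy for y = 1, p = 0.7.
L = 0.3567

L = -1·log(0.7) - 0·log(0.3) = -log(0.7) = 0.3567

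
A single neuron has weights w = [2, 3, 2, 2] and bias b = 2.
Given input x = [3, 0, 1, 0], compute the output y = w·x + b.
y = 10

y = (2)(3) + (3)(0) + (2)(1) + (2)(0) + 2 = 10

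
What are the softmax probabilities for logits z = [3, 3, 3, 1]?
p = [0.3189, 0.3189, 0.3189, 0.0432]

exp(z) = [20.09, 20.09, 20.09, 2.718]
Sum = 62.97
p = [0.3189, 0.3189, 0.3189, 0.0432]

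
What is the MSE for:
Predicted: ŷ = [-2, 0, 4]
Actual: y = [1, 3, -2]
MSE = 18

MSE = (1/3)((-2-1)² + (0-3)² + (4--2)²) = (1/3)(9 + 9 + 36) = 18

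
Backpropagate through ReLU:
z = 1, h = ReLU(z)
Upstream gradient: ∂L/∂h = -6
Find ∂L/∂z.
∂L/∂z = -6

h = ReLU(1) = 1
Since z > 0: ∂h/∂z = 1
∂L/∂z = ∂L/∂h · ∂h/∂z = -6 × 1 = -6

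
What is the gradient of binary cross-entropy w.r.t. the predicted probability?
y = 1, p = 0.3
∂L/∂p = -3.333

∂L/∂p = -y/p + (1-y)/(1-p) = -1/0.3 + 0 = -3.333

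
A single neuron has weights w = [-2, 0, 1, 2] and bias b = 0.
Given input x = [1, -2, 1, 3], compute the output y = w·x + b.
y = 5

y = (-2)(1) + (0)(-2) + (1)(1) + (2)(3) + 0 = 5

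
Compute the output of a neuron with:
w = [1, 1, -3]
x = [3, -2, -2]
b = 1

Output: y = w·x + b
y = 8

y = (1)(3) + (1)(-2) + (-3)(-2) + 1 = 8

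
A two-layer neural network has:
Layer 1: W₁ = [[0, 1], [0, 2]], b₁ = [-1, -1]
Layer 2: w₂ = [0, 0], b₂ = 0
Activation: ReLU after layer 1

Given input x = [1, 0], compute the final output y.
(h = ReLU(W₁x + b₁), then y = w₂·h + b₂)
y = 0

Layer 1 pre-activation: z₁ = [-1, -1]
After ReLU: h = [0, 0]
Layer 2 output: y = 0×0 + 0×0 + 0 = 0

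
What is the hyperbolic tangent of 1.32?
0.8668

tanh(1.32) = (e^(1.32) - e^(-1.32))/(e^(1.32) + e^(-1.32)) = 0.8668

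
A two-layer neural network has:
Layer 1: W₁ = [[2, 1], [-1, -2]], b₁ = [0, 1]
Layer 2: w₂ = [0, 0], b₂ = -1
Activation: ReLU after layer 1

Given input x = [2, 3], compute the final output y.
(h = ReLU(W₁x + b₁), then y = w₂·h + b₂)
y = -1

Layer 1 pre-activation: z₁ = [7, -7]
After ReLU: h = [7, 0]
Layer 2 output: y = 0×7 + 0×0 + -1 = -1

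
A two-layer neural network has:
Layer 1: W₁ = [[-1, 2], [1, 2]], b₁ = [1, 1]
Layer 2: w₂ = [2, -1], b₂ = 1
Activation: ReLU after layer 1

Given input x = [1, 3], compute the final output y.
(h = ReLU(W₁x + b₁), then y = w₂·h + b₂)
y = 5

Layer 1 pre-activation: z₁ = [6, 8]
After ReLU: h = [6, 8]
Layer 2 output: y = 2×6 + -1×8 + 1 = 5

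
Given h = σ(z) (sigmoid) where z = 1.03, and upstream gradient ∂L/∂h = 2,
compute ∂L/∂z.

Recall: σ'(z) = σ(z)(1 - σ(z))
∂L/∂z = 0.3877

σ(1.03) = 0.7369
σ'(1.03) = σ(1.03)(1 - σ(1.03)) = 0.7369 × 0.2631 = 0.1939
∂L/∂z = ∂L/∂h · σ'(z) = 2 × 0.1939 = 0.3877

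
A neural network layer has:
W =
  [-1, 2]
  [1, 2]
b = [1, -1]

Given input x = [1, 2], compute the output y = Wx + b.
y = [4, 4]

Wx = [-1×1 + 2×2, 1×1 + 2×2]
   = [3, 5]
y = Wx + b = [3 + 1, 5 + -1] = [4, 4]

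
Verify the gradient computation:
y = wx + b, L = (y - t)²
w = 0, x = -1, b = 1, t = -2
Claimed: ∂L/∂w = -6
Correct

y = (0)(-1) + 1 = 1
∂L/∂y = 2(y - t) = 2(1 - -2) = 6
∂y/∂w = x = -1
∂L/∂w = 6 × -1 = -6

Claimed value: -6
Correct: The correct gradient is -6.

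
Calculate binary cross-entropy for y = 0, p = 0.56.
L = 0.821

L = -0·log(0.56) - 1·log(0.44) = -log(0.44) = 0.821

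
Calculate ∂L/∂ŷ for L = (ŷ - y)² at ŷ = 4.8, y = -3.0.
∂L/∂ŷ = 15.6

∂L/∂ŷ = 2(ŷ - y) = 2(4.8 - -3.0) = 2(7.8) = 15.6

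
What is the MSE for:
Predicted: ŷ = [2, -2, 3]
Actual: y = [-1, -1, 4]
MSE = 3.667

MSE = (1/3)((2--1)² + (-2--1)² + (3-4)²) = (1/3)(9 + 1 + 1) = 3.667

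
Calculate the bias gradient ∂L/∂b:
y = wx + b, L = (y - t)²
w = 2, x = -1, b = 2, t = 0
∂L/∂b = 0

y = wx + b = (2)(-1) + 2 = 0
∂L/∂y = 2(y - t) = 2(0 - 0) = 0
∂y/∂b = 1
∂L/∂b = ∂L/∂y · ∂y/∂b = 0 × 1 = 0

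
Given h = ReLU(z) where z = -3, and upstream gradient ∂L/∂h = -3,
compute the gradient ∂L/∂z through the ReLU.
∂L/∂z = 0

h = ReLU(-3) = 0
Since z < 0: ∂h/∂z = 0
∂L/∂z = ∂L/∂h · ∂h/∂z = -3 × 0 = 0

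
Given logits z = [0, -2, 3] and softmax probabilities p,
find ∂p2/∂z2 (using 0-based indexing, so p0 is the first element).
∂p2/∂z2 = 0.05064

p = softmax(z) = [0.04712, 0.006377, 0.9465]
p2 = 0.9465

∂p2/∂z2 = p2(1 - p2) = 0.9465 × (1 - 0.9465) = 0.05064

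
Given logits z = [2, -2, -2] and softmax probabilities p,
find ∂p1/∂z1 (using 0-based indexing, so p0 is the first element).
∂p1/∂z1 = 0.01736

p = softmax(z) = [0.9647, 0.01767, 0.01767]
p1 = 0.01767

∂p1/∂z1 = p1(1 - p1) = 0.01767 × (1 - 0.01767) = 0.01736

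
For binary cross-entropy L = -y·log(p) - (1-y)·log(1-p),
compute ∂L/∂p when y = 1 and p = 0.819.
∂L/∂p = -1.221

∂L/∂p = -y/p + (1-y)/(1-p) = -1/0.819 + 0 = -1.221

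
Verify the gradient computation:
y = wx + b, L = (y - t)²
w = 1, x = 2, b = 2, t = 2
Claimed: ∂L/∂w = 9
Incorrect

y = (1)(2) + 2 = 4
∂L/∂y = 2(y - t) = 2(4 - 2) = 4
∂y/∂w = x = 2
∂L/∂w = 4 × 2 = 8

Claimed value: 9
Incorrect: The correct gradient is 8.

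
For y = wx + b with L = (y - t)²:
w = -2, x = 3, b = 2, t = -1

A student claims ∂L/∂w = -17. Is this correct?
Incorrect

y = (-2)(3) + 2 = -4
∂L/∂y = 2(y - t) = 2(-4 - -1) = -6
∂y/∂w = x = 3
∂L/∂w = -6 × 3 = -18

Claimed value: -17
Incorrect: The correct gradient is -18.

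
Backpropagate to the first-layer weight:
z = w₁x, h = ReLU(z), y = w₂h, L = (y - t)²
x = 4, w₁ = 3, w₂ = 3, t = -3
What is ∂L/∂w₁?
∂L/∂w₁ = 936

Forward pass:
z = w₁x = 3×4 = 12
h = ReLU(12) = 12
y = w₂h = 3×12 = 36

Backward pass:
∂L/∂y = 2(y - t) = 2(36 - -3) = 78
∂y/∂h = w₂ = 3
∂h/∂z = 1 (ReLU derivative)
∂z/∂w₁ = x = 4

∂L/∂w₁ = 78 × 3 × 1 × 4 = 936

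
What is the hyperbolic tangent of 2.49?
0.9863

tanh(2.49) = (e^(2.49) - e^(-2.49))/(e^(2.49) + e^(-2.49)) = 0.9863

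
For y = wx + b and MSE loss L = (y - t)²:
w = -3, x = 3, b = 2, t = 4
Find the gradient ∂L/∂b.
∂L/∂b = -22

y = wx + b = (-3)(3) + 2 = -7
∂L/∂y = 2(y - t) = 2(-7 - 4) = -22
∂y/∂b = 1
∂L/∂b = ∂L/∂y · ∂y/∂b = -22 × 1 = -22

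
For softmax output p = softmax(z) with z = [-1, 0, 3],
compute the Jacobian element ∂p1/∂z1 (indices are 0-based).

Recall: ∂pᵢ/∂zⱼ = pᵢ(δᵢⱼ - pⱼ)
∂p1/∂z1 = 0.04444

p = softmax(z) = [0.01715, 0.04661, 0.9362]
p1 = 0.04661

∂p1/∂z1 = p1(1 - p1) = 0.04661 × (1 - 0.04661) = 0.04444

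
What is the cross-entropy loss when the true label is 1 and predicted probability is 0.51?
L = 0.6733

L = -1·log(0.51) - 0·log(0.49) = -log(0.51) = 0.6733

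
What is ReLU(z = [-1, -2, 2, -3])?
h = [0, 0, 2, 0]

ReLU applied element-wise: max(0,-1)=0, max(0,-2)=0, max(0,2)=2, max(0,-3)=0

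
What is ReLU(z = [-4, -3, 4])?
h = [0, 0, 4]

ReLU applied element-wise: max(0,-4)=0, max(0,-3)=0, max(0,4)=4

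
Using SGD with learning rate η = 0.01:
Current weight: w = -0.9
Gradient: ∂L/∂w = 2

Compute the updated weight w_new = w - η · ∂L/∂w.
w_new = -0.92

w_new = w - η·∂L/∂w = -0.9 - 0.01×(2) = -0.9 - (0.02) = -0.92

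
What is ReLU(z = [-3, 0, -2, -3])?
h = [0, 0, 0, 0]

ReLU applied element-wise: max(0,-3)=0, max(0,0)=0, max(0,-2)=0, max(0,-3)=0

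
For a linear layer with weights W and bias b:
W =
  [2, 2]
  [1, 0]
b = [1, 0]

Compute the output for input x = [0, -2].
y = [-3, 0]

Wx = [2×0 + 2×-2, 1×0 + 0×-2]
   = [-4, 0]
y = Wx + b = [-4 + 1, 0 + 0] = [-3, 0]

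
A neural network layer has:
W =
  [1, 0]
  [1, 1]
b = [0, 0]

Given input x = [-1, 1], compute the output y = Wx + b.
y = [-1, 0]

Wx = [1×-1 + 0×1, 1×-1 + 1×1]
   = [-1, 0]
y = Wx + b = [-1 + 0, 0 + 0] = [-1, 0]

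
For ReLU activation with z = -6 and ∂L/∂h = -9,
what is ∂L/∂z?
∂L/∂z = 0

h = ReLU(-6) = 0
Since z < 0: ∂h/∂z = 0
∂L/∂z = ∂L/∂h · ∂h/∂z = -9 × 0 = 0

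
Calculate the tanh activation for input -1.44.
-0.8937

tanh(-1.44) = (e^(-1.44) - e^(1.44))/(e^(-1.44) + e^(1.44)) = -0.8937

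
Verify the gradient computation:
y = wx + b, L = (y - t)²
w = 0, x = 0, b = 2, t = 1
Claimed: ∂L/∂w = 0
Correct

y = (0)(0) + 2 = 2
∂L/∂y = 2(y - t) = 2(2 - 1) = 2
∂y/∂w = x = 0
∂L/∂w = 2 × 0 = 0

Claimed value: 0
Correct: The correct gradient is 0.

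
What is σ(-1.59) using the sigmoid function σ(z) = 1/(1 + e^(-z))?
0.1694

sigmoid(-1.59) = 1/(1 + e^(1.59)) = 1/(1 + 4.904) = 0.1694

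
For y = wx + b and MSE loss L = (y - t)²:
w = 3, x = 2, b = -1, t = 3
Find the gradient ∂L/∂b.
∂L/∂b = 4

y = wx + b = (3)(2) + -1 = 5
∂L/∂y = 2(y - t) = 2(5 - 3) = 4
∂y/∂b = 1
∂L/∂b = ∂L/∂y · ∂y/∂b = 4 × 1 = 4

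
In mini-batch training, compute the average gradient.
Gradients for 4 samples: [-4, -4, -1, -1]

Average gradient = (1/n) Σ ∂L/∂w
Average gradient = -2.5

Average = (1/4)(-4 + -4 + -1 + -1) = -10/4 = -2.5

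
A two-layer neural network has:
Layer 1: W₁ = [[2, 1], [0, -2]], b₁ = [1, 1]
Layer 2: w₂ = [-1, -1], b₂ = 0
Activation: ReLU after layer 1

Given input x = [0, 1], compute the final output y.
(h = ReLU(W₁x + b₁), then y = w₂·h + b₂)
y = -2

Layer 1 pre-activation: z₁ = [2, -1]
After ReLU: h = [2, 0]
Layer 2 output: y = -1×2 + -1×0 + 0 = -2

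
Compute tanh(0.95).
0.7398

tanh(0.95) = (e^(0.95) - e^(-0.95))/(e^(0.95) + e^(-0.95)) = 0.7398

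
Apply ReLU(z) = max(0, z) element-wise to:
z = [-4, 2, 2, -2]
h = [0, 2, 2, 0]

ReLU applied element-wise: max(0,-4)=0, max(0,2)=2, max(0,2)=2, max(0,-2)=0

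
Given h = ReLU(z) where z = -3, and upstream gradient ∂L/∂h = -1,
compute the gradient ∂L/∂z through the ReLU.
∂L/∂z = 0

h = ReLU(-3) = 0
Since z < 0: ∂h/∂z = 0
∂L/∂z = ∂L/∂h · ∂h/∂z = -1 × 0 = 0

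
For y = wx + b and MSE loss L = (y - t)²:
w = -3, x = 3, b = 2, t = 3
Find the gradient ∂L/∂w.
∂L/∂w = -60

y = wx + b = (-3)(3) + 2 = -7
∂L/∂y = 2(y - t) = 2(-7 - 3) = -20
∂y/∂w = x = 3
∂L/∂w = ∂L/∂y · ∂y/∂w = -20 × 3 = -60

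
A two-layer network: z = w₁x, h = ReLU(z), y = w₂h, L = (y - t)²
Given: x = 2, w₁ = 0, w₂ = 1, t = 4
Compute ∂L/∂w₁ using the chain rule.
∂L/∂w₁ = 0

Forward pass:
z = w₁x = 0×2 = 0
h = ReLU(0) = 0
y = w₂h = 1×0 = 0

Backward pass:
∂L/∂y = 2(y - t) = 2(0 - 4) = -8
∂y/∂h = w₂ = 1
∂h/∂z = 0 (ReLU derivative)
∂z/∂w₁ = x = 2

∂L/∂w₁ = -8 × 1 × 0 × 2 = 0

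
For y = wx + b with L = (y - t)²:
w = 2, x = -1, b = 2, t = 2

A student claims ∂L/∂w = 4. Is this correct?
Correct

y = (2)(-1) + 2 = 0
∂L/∂y = 2(y - t) = 2(0 - 2) = -4
∂y/∂w = x = -1
∂L/∂w = -4 × -1 = 4

Claimed value: 4
Correct: The correct gradient is 4.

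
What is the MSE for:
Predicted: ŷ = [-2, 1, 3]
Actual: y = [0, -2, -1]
MSE = 9.667

MSE = (1/3)((-2-0)² + (1--2)² + (3--1)²) = (1/3)(4 + 9 + 16) = 9.667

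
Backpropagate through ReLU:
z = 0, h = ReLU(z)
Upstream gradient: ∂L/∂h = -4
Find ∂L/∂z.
∂L/∂z = 0

h = ReLU(0) = 0
At z = 0: ∂h/∂z = 0 (by convention)
∂L/∂z = ∂L/∂h · ∂h/∂z = -4 × 0 = 0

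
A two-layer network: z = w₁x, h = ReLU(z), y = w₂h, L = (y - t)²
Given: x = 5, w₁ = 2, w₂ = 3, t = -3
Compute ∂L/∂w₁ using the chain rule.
∂L/∂w₁ = 990

Forward pass:
z = w₁x = 2×5 = 10
h = ReLU(10) = 10
y = w₂h = 3×10 = 30

Backward pass:
∂L/∂y = 2(y - t) = 2(30 - -3) = 66
∂y/∂h = w₂ = 3
∂h/∂z = 1 (ReLU derivative)
∂z/∂w₁ = x = 5

∂L/∂w₁ = 66 × 3 × 1 × 5 = 990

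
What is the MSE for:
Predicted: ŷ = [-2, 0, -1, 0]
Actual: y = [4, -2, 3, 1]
MSE = 14.25

MSE = (1/4)((-2-4)² + (0--2)² + (-1-3)² + (0-1)²) = (1/4)(36 + 4 + 16 + 1) = 14.25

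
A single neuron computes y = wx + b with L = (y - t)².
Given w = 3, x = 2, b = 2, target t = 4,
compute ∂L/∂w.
∂L/∂w = 16

y = wx + b = (3)(2) + 2 = 8
∂L/∂y = 2(y - t) = 2(8 - 4) = 8
∂y/∂w = x = 2
∂L/∂w = ∂L/∂y · ∂y/∂w = 8 × 2 = 16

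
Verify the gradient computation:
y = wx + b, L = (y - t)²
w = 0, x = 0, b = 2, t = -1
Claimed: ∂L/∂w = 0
Correct

y = (0)(0) + 2 = 2
∂L/∂y = 2(y - t) = 2(2 - -1) = 6
∂y/∂w = x = 0
∂L/∂w = 6 × 0 = 0

Claimed value: 0
Correct: The correct gradient is 0.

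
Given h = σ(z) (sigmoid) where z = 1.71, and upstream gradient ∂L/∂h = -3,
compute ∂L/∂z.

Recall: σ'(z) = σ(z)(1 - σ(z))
∂L/∂z = -0.3891

σ(1.71) = 0.8468
σ'(1.71) = σ(1.71)(1 - σ(1.71)) = 0.8468 × 0.1532 = 0.1297
∂L/∂z = ∂L/∂h · σ'(z) = -3 × 0.1297 = -0.3891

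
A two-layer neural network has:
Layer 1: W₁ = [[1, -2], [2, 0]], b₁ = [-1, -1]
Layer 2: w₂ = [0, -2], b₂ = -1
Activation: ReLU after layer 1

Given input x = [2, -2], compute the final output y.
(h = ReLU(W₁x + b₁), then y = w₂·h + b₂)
y = -7

Layer 1 pre-activation: z₁ = [5, 3]
After ReLU: h = [5, 3]
Layer 2 output: y = 0×5 + -2×3 + -1 = -7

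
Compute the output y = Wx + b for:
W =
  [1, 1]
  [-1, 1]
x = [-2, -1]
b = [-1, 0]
y = [-4, 1]

Wx = [1×-2 + 1×-1, -1×-2 + 1×-1]
   = [-3, 1]
y = Wx + b = [-3 + -1, 1 + 0] = [-4, 1]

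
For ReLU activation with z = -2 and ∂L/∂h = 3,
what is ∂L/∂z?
∂L/∂z = 0

h = ReLU(-2) = 0
Since z < 0: ∂h/∂z = 0
∂L/∂z = ∂L/∂h · ∂h/∂z = 3 × 0 = 0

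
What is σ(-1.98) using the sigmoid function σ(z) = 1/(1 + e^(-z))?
0.1213

sigmoid(-1.98) = 1/(1 + e^(1.98)) = 1/(1 + 7.243) = 0.1213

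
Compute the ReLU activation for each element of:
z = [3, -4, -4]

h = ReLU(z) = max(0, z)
h = [3, 0, 0]

ReLU applied element-wise: max(0,3)=3, max(0,-4)=0, max(0,-4)=0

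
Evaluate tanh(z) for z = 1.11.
0.8041

tanh(1.11) = (e^(1.11) - e^(-1.11))/(e^(1.11) + e^(-1.11)) = 0.8041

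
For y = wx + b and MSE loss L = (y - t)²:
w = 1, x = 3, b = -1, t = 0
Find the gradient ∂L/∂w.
∂L/∂w = 12

y = wx + b = (1)(3) + -1 = 2
∂L/∂y = 2(y - t) = 2(2 - 0) = 4
∂y/∂w = x = 3
∂L/∂w = ∂L/∂y · ∂y/∂w = 4 × 3 = 12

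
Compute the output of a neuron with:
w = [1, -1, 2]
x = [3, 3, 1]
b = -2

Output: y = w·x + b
y = 0

y = (1)(3) + (-1)(3) + (2)(1) + -2 = 0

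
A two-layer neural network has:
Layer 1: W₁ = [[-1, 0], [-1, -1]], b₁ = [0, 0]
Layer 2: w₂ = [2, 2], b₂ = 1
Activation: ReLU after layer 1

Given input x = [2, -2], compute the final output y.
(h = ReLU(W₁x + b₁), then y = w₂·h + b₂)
y = 1

Layer 1 pre-activation: z₁ = [-2, 0]
After ReLU: h = [0, 0]
Layer 2 output: y = 2×0 + 2×0 + 1 = 1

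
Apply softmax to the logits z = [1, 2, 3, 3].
p = [0.0541, 0.147, 0.3995, 0.3995]

exp(z) = [2.718, 7.389, 20.09, 20.09]
Sum = 50.28
p = [0.0541, 0.147, 0.3995, 0.3995]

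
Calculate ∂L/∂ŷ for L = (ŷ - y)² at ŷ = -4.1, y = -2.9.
∂L/∂ŷ = -2.4

∂L/∂ŷ = 2(ŷ - y) = 2(-4.1 - -2.9) = 2(-1.2) = -2.4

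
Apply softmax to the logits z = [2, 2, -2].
p = [0.4955, 0.4955, 0.0091]

exp(z) = [7.389, 7.389, 0.1353]
Sum = 14.91
p = [0.4955, 0.4955, 0.0091]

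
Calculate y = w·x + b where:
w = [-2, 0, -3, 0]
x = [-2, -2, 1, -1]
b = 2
y = 3

y = (-2)(-2) + (0)(-2) + (-3)(1) + (0)(-1) + 2 = 3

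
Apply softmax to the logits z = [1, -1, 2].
p = [0.2595, 0.0351, 0.7054]

exp(z) = [2.718, 0.3679, 7.389]
Sum = 10.48
p = [0.2595, 0.0351, 0.7054]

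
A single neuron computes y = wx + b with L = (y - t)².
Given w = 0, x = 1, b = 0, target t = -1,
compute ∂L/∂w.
∂L/∂w = 2

y = wx + b = (0)(1) + 0 = 0
∂L/∂y = 2(y - t) = 2(0 - -1) = 2
∂y/∂w = x = 1
∂L/∂w = ∂L/∂y · ∂y/∂w = 2 × 1 = 2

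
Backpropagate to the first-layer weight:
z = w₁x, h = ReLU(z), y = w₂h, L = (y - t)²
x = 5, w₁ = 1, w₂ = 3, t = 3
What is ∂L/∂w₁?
∂L/∂w₁ = 360

Forward pass:
z = w₁x = 1×5 = 5
h = ReLU(5) = 5
y = w₂h = 3×5 = 15

Backward pass:
∂L/∂y = 2(y - t) = 2(15 - 3) = 24
∂y/∂h = w₂ = 3
∂h/∂z = 1 (ReLU derivative)
∂z/∂w₁ = x = 5

∂L/∂w₁ = 24 × 3 × 1 × 5 = 360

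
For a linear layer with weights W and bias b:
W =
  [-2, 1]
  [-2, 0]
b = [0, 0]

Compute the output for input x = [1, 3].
y = [1, -2]

Wx = [-2×1 + 1×3, -2×1 + 0×3]
   = [1, -2]
y = Wx + b = [1 + 0, -2 + 0] = [1, -2]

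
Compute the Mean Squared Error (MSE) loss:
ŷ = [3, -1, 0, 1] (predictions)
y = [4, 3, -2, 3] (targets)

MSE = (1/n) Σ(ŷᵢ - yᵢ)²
MSE = 6.25

MSE = (1/4)((3-4)² + (-1-3)² + (0--2)² + (1-3)²) = (1/4)(1 + 16 + 4 + 4) = 6.25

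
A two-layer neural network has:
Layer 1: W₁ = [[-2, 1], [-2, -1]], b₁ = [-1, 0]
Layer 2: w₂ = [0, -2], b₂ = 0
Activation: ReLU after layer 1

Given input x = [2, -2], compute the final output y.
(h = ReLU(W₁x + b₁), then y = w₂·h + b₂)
y = 0

Layer 1 pre-activation: z₁ = [-7, -2]
After ReLU: h = [0, 0]
Layer 2 output: y = 0×0 + -2×0 + 0 = 0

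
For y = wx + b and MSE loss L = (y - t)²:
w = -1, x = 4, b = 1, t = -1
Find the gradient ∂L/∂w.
∂L/∂w = -16

y = wx + b = (-1)(4) + 1 = -3
∂L/∂y = 2(y - t) = 2(-3 - -1) = -4
∂y/∂w = x = 4
∂L/∂w = ∂L/∂y · ∂y/∂w = -4 × 4 = -16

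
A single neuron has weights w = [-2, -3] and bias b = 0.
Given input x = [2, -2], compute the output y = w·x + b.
y = 2

y = (-2)(2) + (-3)(-2) + 0 = 2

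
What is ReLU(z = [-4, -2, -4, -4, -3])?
h = [0, 0, 0, 0, 0]

ReLU applied element-wise: max(0,-4)=0, max(0,-2)=0, max(0,-4)=0, max(0,-4)=0, max(0,-3)=0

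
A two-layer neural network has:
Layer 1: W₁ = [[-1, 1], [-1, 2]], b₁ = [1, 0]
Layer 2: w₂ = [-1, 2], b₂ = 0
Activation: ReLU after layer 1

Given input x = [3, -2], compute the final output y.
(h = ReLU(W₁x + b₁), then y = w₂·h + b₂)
y = 0

Layer 1 pre-activation: z₁ = [-4, -7]
After ReLU: h = [0, 0]
Layer 2 output: y = -1×0 + 2×0 + 0 = 0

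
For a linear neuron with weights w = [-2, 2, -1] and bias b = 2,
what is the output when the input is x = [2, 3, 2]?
y = 2

y = (-2)(2) + (2)(3) + (-1)(2) + 2 = 2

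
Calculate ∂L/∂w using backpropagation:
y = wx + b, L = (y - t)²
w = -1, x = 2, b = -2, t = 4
∂L/∂w = -32

y = wx + b = (-1)(2) + -2 = -4
∂L/∂y = 2(y - t) = 2(-4 - 4) = -16
∂y/∂w = x = 2
∂L/∂w = ∂L/∂y · ∂y/∂w = -16 × 2 = -32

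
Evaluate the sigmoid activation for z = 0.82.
0.6942

sigmoid(0.82) = 1/(1 + e^(-0.82)) = 1/(1 + 0.4404) = 0.6942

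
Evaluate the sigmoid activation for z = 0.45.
0.6106

sigmoid(0.45) = 1/(1 + e^(-0.45)) = 1/(1 + 0.6376) = 0.6106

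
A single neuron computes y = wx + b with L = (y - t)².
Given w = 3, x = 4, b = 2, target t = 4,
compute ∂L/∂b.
∂L/∂b = 20

y = wx + b = (3)(4) + 2 = 14
∂L/∂y = 2(y - t) = 2(14 - 4) = 20
∂y/∂b = 1
∂L/∂b = ∂L/∂y · ∂y/∂b = 20 × 1 = 20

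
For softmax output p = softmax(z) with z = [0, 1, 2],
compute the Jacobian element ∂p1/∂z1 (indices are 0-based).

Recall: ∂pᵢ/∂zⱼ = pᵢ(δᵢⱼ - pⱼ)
∂p1/∂z1 = 0.1848

p = softmax(z) = [0.09003, 0.2447, 0.6652]
p1 = 0.2447

∂p1/∂z1 = p1(1 - p1) = 0.2447 × (1 - 0.2447) = 0.1848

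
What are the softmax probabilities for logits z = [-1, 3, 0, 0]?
p = [0.0164, 0.8945, 0.0445, 0.0445]

exp(z) = [0.3679, 20.09, 1, 1]
Sum = 22.45
p = [0.0164, 0.8945, 0.0445, 0.0445]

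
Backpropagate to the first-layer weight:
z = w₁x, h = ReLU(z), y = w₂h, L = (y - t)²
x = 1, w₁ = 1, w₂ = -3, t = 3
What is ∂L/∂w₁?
∂L/∂w₁ = 36

Forward pass:
z = w₁x = 1×1 = 1
h = ReLU(1) = 1
y = w₂h = -3×1 = -3

Backward pass:
∂L/∂y = 2(y - t) = 2(-3 - 3) = -12
∂y/∂h = w₂ = -3
∂h/∂z = 1 (ReLU derivative)
∂z/∂w₁ = x = 1

∂L/∂w₁ = -12 × -3 × 1 × 1 = 36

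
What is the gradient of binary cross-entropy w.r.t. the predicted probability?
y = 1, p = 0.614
∂L/∂p = -1.629

∂L/∂p = -y/p + (1-y)/(1-p) = -1/0.614 + 0 = -1.629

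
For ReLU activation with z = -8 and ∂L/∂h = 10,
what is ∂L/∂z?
∂L/∂z = 0

h = ReLU(-8) = 0
Since z < 0: ∂h/∂z = 0
∂L/∂z = ∂L/∂h · ∂h/∂z = 10 × 0 = 0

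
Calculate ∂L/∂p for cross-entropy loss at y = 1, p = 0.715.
∂L/∂p = -1.399

∂L/∂p = -y/p + (1-y)/(1-p) = -1/0.715 + 0 = -1.399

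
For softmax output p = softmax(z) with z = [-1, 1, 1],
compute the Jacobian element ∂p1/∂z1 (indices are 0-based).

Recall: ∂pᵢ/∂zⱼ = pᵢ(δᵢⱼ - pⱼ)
∂p1/∂z1 = 0.249

p = softmax(z) = [0.06338, 0.4683, 0.4683]
p1 = 0.4683

∂p1/∂z1 = p1(1 - p1) = 0.4683 × (1 - 0.4683) = 0.249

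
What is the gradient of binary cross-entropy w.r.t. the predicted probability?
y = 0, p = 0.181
∂L/∂p = 1.221

∂L/∂p = -y/p + (1-y)/(1-p) = 0 + 1/0.819 = 1.221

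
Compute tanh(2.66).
0.9903

tanh(2.66) = (e^(2.66) - e^(-2.66))/(e^(2.66) + e^(-2.66)) = 0.9903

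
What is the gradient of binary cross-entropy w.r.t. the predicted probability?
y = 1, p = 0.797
∂L/∂p = -1.255

∂L/∂p = -y/p + (1-y)/(1-p) = -1/0.797 + 0 = -1.255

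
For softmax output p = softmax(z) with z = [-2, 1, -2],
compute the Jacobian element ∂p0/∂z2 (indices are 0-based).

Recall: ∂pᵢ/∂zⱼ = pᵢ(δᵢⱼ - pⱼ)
∂p0/∂z2 = -0.00205

p = softmax(z) = [0.04528, 0.9094, 0.04528]
p0 = 0.04528, p2 = 0.04528

∂p0/∂z2 = -p0 × p2 = -0.04528 × 0.04528 = -0.00205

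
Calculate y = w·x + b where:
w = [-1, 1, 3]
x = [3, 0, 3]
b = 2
y = 8

y = (-1)(3) + (1)(0) + (3)(3) + 2 = 8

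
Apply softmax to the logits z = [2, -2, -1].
p = [0.9362, 0.0171, 0.0466]

exp(z) = [7.389, 0.1353, 0.3679]
Sum = 7.892
p = [0.9362, 0.0171, 0.0466]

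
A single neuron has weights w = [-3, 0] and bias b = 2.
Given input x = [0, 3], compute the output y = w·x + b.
y = 2

y = (-3)(0) + (0)(3) + 2 = 2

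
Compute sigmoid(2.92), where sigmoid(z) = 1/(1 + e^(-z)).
0.9488

sigmoid(2.92) = 1/(1 + e^(-2.92)) = 1/(1 + 0.05393) = 0.9488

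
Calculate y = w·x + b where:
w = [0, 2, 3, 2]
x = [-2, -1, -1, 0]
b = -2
y = -7

y = (0)(-2) + (2)(-1) + (3)(-1) + (2)(0) + -2 = -7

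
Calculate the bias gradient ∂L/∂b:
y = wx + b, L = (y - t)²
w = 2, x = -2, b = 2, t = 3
∂L/∂b = -10

y = wx + b = (2)(-2) + 2 = -2
∂L/∂y = 2(y - t) = 2(-2 - 3) = -10
∂y/∂b = 1
∂L/∂b = ∂L/∂y · ∂y/∂b = -10 × 1 = -10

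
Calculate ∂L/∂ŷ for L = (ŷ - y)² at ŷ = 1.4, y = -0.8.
∂L/∂ŷ = 4.4

∂L/∂ŷ = 2(ŷ - y) = 2(1.4 - -0.8) = 2(2.2) = 4.4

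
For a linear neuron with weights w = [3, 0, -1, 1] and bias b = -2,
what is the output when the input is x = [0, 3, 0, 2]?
y = 0

y = (3)(0) + (0)(3) + (-1)(0) + (1)(2) + -2 = 0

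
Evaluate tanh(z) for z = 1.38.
0.881

tanh(1.38) = (e^(1.38) - e^(-1.38))/(e^(1.38) + e^(-1.38)) = 0.881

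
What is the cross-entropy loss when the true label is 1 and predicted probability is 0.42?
L = 0.8675

L = -1·log(0.42) - 0·log(0.58) = -log(0.42) = 0.8675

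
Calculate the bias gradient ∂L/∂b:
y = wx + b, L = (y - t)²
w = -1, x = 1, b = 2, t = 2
∂L/∂b = -2

y = wx + b = (-1)(1) + 2 = 1
∂L/∂y = 2(y - t) = 2(1 - 2) = -2
∂y/∂b = 1
∂L/∂b = ∂L/∂y · ∂y/∂b = -2 × 1 = -2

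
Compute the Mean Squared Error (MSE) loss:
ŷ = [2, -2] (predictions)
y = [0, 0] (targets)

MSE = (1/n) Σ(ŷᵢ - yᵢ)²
MSE = 4

MSE = (1/2)((2-0)² + (-2-0)²) = (1/2)(4 + 4) = 4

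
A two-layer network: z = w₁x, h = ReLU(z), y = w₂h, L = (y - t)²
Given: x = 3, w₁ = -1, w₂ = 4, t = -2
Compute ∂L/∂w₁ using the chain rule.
∂L/∂w₁ = 0

Forward pass:
z = w₁x = -1×3 = -3
h = ReLU(-3) = 0
y = w₂h = 4×0 = 0

Backward pass:
∂L/∂y = 2(y - t) = 2(0 - -2) = 4
∂y/∂h = w₂ = 4
∂h/∂z = 0 (ReLU derivative)
∂z/∂w₁ = x = 3

∂L/∂w₁ = 4 × 4 × 0 × 3 = 0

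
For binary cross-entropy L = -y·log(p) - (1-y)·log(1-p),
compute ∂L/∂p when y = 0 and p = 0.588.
∂L/∂p = 2.427

∂L/∂p = -y/p + (1-y)/(1-p) = 0 + 1/0.412 = 2.427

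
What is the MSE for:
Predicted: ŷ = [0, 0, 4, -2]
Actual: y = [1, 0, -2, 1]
MSE = 11.5

MSE = (1/4)((0-1)² + (0-0)² + (4--2)² + (-2-1)²) = (1/4)(1 + 0 + 36 + 9) = 11.5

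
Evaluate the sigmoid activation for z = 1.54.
0.8235

sigmoid(1.54) = 1/(1 + e^(-1.54)) = 1/(1 + 0.2144) = 0.8235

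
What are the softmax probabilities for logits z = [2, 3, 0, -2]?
p = [0.2583, 0.702, 0.035, 0.0047]

exp(z) = [7.389, 20.09, 1, 0.1353]
Sum = 28.61
p = [0.2583, 0.702, 0.035, 0.0047]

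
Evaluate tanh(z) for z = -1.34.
-0.8717

tanh(-1.34) = (e^(-1.34) - e^(1.34))/(e^(-1.34) + e^(1.34)) = -0.8717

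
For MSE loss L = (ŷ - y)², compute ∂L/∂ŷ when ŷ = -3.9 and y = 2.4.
∂L/∂ŷ = -12.6

∂L/∂ŷ = 2(ŷ - y) = 2(-3.9 - 2.4) = 2(-6.3) = -12.6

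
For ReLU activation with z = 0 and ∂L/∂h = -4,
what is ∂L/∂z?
∂L/∂z = 0

h = ReLU(0) = 0
At z = 0: ∂h/∂z = 0 (by convention)
∂L/∂z = ∂L/∂h · ∂h/∂z = -4 × 0 = 0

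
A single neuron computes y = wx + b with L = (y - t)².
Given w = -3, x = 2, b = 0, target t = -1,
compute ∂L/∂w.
∂L/∂w = -20

y = wx + b = (-3)(2) + 0 = -6
∂L/∂y = 2(y - t) = 2(-6 - -1) = -10
∂y/∂w = x = 2
∂L/∂w = ∂L/∂y · ∂y/∂w = -10 × 2 = -20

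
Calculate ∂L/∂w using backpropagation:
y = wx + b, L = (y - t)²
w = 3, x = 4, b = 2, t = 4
∂L/∂w = 80

y = wx + b = (3)(4) + 2 = 14
∂L/∂y = 2(y - t) = 2(14 - 4) = 20
∂y/∂w = x = 4
∂L/∂w = ∂L/∂y · ∂y/∂w = 20 × 4 = 80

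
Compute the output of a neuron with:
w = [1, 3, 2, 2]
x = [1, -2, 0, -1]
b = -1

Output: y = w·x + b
y = -8

y = (1)(1) + (3)(-2) + (2)(0) + (2)(-1) + -1 = -8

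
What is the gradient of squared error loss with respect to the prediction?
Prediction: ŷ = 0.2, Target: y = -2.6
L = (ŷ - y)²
∂L/∂ŷ = 5.6

∂L/∂ŷ = 2(ŷ - y) = 2(0.2 - -2.6) = 2(2.8) = 5.6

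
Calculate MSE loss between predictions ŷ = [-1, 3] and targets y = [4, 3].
MSE = 12.5

MSE = (1/2)((-1-4)² + (3-3)²) = (1/2)(25 + 0) = 12.5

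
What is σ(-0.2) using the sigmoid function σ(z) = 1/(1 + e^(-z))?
0.4502

sigmoid(-0.2) = 1/(1 + e^(0.2)) = 1/(1 + 1.221) = 0.4502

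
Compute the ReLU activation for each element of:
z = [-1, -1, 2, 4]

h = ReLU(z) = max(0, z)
h = [0, 0, 2, 4]

ReLU applied element-wise: max(0,-1)=0, max(0,-1)=0, max(0,2)=2, max(0,4)=4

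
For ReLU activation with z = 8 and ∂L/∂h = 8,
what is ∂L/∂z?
∂L/∂z = 8

h = ReLU(8) = 8
Since z > 0: ∂h/∂z = 1
∂L/∂z = ∂L/∂h · ∂h/∂z = 8 × 1 = 8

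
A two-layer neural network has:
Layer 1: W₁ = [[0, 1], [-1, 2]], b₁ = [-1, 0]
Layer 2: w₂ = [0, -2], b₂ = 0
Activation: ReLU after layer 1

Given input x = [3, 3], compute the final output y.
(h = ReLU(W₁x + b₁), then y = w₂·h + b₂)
y = -6

Layer 1 pre-activation: z₁ = [2, 3]
After ReLU: h = [2, 3]
Layer 2 output: y = 0×2 + -2×3 + 0 = -6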